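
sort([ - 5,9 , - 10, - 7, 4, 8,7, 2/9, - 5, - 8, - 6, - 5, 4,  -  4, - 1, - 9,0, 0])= [ - 10, -9, - 8, - 7, - 6, - 5, - 5, - 5, - 4, - 1,0 , 0,2/9,4, 4,7,8 , 9 ]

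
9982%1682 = 1572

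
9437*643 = 6067991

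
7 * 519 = 3633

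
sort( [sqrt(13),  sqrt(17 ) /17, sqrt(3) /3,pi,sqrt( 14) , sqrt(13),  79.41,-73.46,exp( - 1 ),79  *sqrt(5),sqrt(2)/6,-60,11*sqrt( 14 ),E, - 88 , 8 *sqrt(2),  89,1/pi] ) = [ - 88, - 73.46,-60,  sqrt( 2)/6,sqrt(17) /17 , 1/pi,exp( - 1), sqrt( 3)/3,E,  pi,sqrt(13) , sqrt( 13), sqrt(14),8*sqrt(2),11*sqrt(14), 79.41,89, 79*sqrt(5 ) ] 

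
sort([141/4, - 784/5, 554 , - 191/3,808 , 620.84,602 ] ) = [ - 784/5, - 191/3, 141/4 , 554,  602,620.84 , 808]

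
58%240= 58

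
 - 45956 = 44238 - 90194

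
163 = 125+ 38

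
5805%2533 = 739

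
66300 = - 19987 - - 86287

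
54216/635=54216/635  =  85.38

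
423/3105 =47/345 = 0.14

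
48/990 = 8/165 = 0.05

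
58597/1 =58597 = 58597.00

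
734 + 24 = 758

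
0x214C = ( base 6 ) 103244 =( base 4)2011030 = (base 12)4B24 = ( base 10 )8524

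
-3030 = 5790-8820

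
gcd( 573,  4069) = 1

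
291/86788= 291/86788  =  0.00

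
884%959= 884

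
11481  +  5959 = 17440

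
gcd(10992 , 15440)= 16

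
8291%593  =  582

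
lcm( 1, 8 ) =8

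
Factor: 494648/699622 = 2^2 * 7^(-1)*59^( - 1)*73^1  =  292/413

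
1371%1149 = 222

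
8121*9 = 73089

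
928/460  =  232/115 = 2.02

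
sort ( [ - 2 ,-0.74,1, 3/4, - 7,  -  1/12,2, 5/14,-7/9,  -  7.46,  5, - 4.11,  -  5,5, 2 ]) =[ - 7.46, - 7, -5, - 4.11,- 2, - 7/9,-0.74,  -  1/12, 5/14 , 3/4, 1, 2, 2 , 5, 5]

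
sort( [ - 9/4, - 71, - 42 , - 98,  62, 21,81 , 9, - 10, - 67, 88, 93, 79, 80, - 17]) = [ - 98,-71, - 67, - 42, - 17,  -  10,-9/4, 9,  21,  62, 79, 80, 81,88, 93 ] 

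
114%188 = 114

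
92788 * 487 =45187756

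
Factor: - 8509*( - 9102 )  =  77448918 = 2^1*3^1*37^1 * 41^1 * 67^1*127^1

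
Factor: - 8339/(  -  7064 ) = 2^( - 3 )*31^1*269^1*883^( -1 )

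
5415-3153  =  2262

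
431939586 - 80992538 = 350947048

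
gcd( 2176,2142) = 34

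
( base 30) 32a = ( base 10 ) 2770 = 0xAD2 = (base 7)11035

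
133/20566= 19/2938 = 0.01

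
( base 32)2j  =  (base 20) 43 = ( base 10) 83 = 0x53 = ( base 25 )38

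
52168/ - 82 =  - 26084/41  =  - 636.20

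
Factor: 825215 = 5^1 * 151^1 * 1093^1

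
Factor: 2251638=2^1*3^5* 41^1*113^1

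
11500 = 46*250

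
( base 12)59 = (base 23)30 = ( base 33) 23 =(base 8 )105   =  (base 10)69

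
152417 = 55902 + 96515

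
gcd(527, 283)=1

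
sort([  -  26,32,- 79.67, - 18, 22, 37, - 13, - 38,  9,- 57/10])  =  [  -  79.67, - 38,-26, - 18, - 13,-57/10, 9,22,32,37 ]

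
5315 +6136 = 11451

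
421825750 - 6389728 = 415436022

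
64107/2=32053 + 1/2=32053.50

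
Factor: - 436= - 2^2*109^1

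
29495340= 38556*765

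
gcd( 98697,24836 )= 1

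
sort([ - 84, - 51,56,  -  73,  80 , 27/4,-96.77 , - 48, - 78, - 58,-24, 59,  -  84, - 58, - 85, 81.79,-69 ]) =[-96.77,-85, - 84,-84,-78 ,  -  73, - 69,-58 ,- 58,-51, - 48,-24,27/4, 56  ,  59,  80,81.79] 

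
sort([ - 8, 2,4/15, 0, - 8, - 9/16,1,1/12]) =[ - 8,-8 , - 9/16, 0, 1/12,4/15, 1, 2 ]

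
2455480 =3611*680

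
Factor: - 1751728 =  - 2^4*11^1*37^1*269^1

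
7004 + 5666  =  12670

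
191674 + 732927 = 924601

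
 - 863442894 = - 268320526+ - 595122368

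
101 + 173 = 274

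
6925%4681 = 2244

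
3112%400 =312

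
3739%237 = 184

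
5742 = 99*58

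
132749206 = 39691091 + 93058115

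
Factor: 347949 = 3^3*7^2*263^1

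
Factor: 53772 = 2^2 * 3^1*4481^1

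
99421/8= 12427 + 5/8 = 12427.62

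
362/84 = 181/42 = 4.31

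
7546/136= 3773/68= 55.49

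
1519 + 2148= 3667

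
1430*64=91520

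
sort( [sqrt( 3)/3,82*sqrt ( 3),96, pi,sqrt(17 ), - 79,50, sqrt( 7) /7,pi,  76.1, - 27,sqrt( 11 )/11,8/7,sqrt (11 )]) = [ - 79,-27,  sqrt(11) /11,sqrt(7 ) /7, sqrt(3 ) /3 , 8/7,pi,  pi,sqrt(11) , sqrt( 17),50,76.1, 96,82*sqrt(3 ) ] 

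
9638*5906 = 56922028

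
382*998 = 381236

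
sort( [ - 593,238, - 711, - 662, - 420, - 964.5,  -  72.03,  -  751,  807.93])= [ - 964.5 , - 751, -711,  -  662, - 593, - 420,  -  72.03, 238,807.93]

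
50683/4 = 50683/4=12670.75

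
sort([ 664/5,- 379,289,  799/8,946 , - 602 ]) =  [ - 602,-379,  799/8,664/5,289,946 ]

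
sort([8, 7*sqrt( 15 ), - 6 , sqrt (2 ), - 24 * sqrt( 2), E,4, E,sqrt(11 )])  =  [-24*sqrt(2 ),-6,sqrt(2), E, E, sqrt(11 ),4, 8, 7*sqrt(15 ) ] 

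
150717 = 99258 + 51459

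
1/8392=1/8392 = 0.00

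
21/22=21/22= 0.95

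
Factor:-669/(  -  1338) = 2^( - 1) = 1/2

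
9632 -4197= 5435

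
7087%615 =322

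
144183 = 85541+58642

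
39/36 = 1 + 1/12 = 1.08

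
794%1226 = 794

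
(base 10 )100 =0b1100100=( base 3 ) 10201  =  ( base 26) 3m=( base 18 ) 5A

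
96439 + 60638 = 157077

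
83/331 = 83/331 = 0.25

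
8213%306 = 257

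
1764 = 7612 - 5848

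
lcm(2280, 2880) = 54720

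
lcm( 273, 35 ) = 1365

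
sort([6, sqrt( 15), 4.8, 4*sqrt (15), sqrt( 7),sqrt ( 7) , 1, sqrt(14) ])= [ 1, sqrt( 7), sqrt ( 7),sqrt ( 14), sqrt(15), 4.8, 6, 4*sqrt(15)] 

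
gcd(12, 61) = 1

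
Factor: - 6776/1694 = -2^2=   - 4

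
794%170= 114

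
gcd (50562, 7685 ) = 53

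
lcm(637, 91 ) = 637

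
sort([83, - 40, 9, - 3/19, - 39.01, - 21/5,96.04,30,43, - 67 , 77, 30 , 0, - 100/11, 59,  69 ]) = [ - 67,-40 , - 39.01,  -  100/11, -21/5,-3/19,0,9,30, 30,43,59, 69, 77,83 , 96.04 ]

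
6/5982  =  1/997=0.00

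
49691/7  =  49691/7 = 7098.71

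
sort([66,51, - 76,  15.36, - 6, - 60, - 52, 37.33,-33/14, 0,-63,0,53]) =[ - 76,-63, - 60, - 52, - 6, - 33/14,0,0,15.36,37.33,51, 53,66]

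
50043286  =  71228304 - 21185018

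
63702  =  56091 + 7611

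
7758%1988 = 1794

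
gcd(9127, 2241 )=1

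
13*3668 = 47684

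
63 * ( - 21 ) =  - 1323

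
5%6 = 5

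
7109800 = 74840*95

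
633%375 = 258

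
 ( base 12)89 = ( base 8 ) 151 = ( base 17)63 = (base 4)1221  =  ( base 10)105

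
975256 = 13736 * 71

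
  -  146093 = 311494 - 457587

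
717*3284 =2354628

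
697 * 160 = 111520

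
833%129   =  59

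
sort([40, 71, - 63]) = [ - 63, 40, 71 ]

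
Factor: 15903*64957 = 3^3*  17^1*19^1*31^1*3821^1 = 1033011171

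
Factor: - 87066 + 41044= -46022 = - 2^1*23011^1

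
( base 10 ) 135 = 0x87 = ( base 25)5a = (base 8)207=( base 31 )4b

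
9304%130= 74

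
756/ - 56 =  - 27/2 = -13.50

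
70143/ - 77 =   -  911 + 4/77 = - 910.95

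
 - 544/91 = -544/91=   - 5.98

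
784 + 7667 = 8451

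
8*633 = 5064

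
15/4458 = 5/1486  =  0.00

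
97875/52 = 97875/52 = 1882.21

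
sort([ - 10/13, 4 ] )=[-10/13, 4]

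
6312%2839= 634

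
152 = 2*76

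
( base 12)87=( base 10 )103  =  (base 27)3M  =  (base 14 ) 75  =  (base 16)67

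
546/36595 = 42/2815 = 0.01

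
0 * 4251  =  0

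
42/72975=2/3475 = 0.00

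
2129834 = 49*43466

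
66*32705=2158530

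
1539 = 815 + 724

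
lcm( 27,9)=27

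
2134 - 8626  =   - 6492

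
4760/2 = 2380 = 2380.00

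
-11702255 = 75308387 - 87010642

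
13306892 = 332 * 40081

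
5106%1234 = 170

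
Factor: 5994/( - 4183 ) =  - 2^1*3^4*37^1*47^(  -  1)*89^ ( - 1)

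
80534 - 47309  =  33225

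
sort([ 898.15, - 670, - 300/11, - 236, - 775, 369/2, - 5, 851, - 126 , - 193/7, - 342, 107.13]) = [-775,  -  670, - 342, - 236, - 126, - 193/7,-300/11, -5, 107.13 , 369/2,851, 898.15] 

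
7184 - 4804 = 2380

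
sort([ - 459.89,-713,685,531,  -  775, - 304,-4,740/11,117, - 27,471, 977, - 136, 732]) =[-775, - 713,-459.89, - 304,-136, - 27,  -  4,740/11,  117, 471,531,  685,732,977]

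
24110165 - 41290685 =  - 17180520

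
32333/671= 48+125/671 = 48.19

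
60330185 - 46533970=13796215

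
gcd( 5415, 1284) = 3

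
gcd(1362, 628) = 2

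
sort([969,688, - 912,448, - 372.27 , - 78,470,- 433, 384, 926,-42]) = [ - 912, - 433,  -  372.27,-78, - 42  ,  384, 448, 470,  688, 926,969]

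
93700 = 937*100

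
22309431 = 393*56767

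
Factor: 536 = 2^3*67^1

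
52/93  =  52/93= 0.56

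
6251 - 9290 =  - 3039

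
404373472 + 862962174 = 1267335646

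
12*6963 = 83556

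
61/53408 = 61/53408  =  0.00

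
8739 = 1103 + 7636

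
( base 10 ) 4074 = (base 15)1319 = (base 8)7752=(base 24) 71I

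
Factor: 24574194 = 2^1* 3^2 * 29^1*179^1 * 263^1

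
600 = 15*40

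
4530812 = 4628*979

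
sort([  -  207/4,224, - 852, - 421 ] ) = [ - 852,-421, -207/4, 224]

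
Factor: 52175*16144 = 2^4 * 5^2*1009^1*2087^1 = 842313200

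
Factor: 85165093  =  13^1*6551161^1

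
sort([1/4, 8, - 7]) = [ - 7  ,  1/4, 8]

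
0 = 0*55668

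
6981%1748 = 1737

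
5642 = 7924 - 2282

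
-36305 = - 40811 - -4506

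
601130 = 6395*94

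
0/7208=0 =0.00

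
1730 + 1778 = 3508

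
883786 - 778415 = 105371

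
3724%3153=571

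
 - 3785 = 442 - 4227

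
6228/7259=6228/7259 = 0.86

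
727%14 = 13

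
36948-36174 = 774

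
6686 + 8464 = 15150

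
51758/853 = 60 + 578/853 = 60.68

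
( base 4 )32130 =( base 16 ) 39c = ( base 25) 1BO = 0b1110011100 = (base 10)924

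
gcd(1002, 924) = 6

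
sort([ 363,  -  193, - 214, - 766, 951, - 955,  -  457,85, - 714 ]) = [ - 955,- 766,  -  714,- 457, - 214, -193, 85, 363,951] 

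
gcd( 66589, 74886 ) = 1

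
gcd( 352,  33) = 11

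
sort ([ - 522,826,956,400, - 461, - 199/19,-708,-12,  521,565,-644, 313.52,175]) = [-708, - 644,  -  522, - 461,-12, - 199/19, 175,313.52, 400, 521  ,  565, 826,956]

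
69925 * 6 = 419550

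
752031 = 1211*621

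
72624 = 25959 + 46665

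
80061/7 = 11437 + 2/7 = 11437.29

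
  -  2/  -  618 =1/309 = 0.00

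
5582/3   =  1860 + 2/3 = 1860.67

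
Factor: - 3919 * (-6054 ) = 2^1*3^1 * 1009^1*3919^1=23725626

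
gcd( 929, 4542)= 1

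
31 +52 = 83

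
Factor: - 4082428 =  - 2^2 * 7^1*211^1*691^1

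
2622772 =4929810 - 2307038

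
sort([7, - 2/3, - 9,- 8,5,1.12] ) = [-9 , - 8 , - 2/3, 1.12  ,  5  ,  7 ] 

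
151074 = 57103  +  93971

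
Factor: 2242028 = 2^2 * 17^1*32971^1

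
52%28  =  24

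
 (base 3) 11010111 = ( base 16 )bc2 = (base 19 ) 868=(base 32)2u2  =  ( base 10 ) 3010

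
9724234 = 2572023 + 7152211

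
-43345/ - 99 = 437+82/99 = 437.83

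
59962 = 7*8566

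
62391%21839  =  18713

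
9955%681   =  421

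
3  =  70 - 67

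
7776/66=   1296/11 =117.82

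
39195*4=156780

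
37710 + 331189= 368899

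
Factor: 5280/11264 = 2^ (  -  5)*3^1*5^1 = 15/32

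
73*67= 4891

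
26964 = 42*642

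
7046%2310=116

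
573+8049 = 8622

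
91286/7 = 13040  +  6/7 = 13040.86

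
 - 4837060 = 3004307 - 7841367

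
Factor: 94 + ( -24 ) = 70 = 2^1*5^1*7^1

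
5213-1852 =3361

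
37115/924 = 40 + 155/924 =40.17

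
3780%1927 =1853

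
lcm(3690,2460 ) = 7380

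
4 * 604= 2416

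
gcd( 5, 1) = 1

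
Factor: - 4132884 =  - 2^2*3^1*7^1 *49201^1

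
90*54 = 4860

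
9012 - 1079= 7933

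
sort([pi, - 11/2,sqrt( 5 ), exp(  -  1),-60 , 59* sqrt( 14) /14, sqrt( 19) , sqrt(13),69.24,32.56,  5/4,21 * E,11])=[ - 60, - 11/2, exp ( - 1), 5/4,sqrt( 5 ),pi,sqrt( 13 ),sqrt(19),11, 59*sqrt( 14)/14,32.56,21*E, 69.24] 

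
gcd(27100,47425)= 6775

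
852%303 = 246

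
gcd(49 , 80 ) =1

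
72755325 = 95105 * 765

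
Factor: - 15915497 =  - 13^1*1224269^1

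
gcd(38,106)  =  2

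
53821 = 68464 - 14643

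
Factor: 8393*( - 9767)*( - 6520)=534473290120 = 2^3 * 5^1*7^1*11^1*109^1*163^1*9767^1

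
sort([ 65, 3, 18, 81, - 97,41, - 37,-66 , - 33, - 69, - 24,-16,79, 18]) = [ - 97, - 69,  -  66,  -  37,-33,  -  24,-16,3, 18 , 18,41, 65,79,81]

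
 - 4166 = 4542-8708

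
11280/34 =5640/17 = 331.76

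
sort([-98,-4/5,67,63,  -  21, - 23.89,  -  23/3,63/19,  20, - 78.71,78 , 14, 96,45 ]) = [- 98, - 78.71 ,-23.89,  -  21,-23/3, - 4/5, 63/19,14,  20,45, 63,67, 78,  96]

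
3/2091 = 1/697 = 0.00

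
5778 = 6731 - 953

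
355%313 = 42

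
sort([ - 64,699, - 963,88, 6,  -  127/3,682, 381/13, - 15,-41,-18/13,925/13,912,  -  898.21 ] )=[-963, - 898.21, - 64, - 127/3,- 41,-15,-18/13 , 6,381/13,925/13,88, 682 , 699, 912 ]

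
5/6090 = 1/1218 = 0.00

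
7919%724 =679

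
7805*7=54635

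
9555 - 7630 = 1925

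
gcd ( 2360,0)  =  2360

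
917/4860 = 917/4860 = 0.19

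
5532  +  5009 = 10541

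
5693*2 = 11386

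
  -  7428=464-7892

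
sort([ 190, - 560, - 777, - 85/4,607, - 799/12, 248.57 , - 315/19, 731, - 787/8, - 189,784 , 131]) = [ - 777, - 560, - 189, - 787/8, - 799/12, - 85/4, - 315/19, 131 , 190,248.57, 607,  731, 784 ]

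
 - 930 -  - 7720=6790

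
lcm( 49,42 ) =294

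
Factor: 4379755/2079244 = 2^(-2 )*5^1*127^(-1)*151^1 * 4093^(-1 )*5801^1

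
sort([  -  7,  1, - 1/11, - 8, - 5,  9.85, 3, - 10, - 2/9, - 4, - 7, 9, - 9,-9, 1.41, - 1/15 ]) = [-10 ,-9, - 9, - 8, - 7, - 7, - 5, - 4, - 2/9, - 1/11, - 1/15, 1, 1.41, 3,9 , 9.85] 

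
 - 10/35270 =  - 1/3527 = -0.00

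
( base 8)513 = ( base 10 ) 331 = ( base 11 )281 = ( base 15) 171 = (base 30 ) B1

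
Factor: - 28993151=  - 11^1*941^1*2801^1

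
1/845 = 1/845= 0.00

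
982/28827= 982/28827  =  0.03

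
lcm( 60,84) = 420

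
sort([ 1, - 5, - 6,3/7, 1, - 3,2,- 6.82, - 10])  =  [ - 10, - 6.82, - 6, - 5, - 3,3/7, 1, 1,2 ] 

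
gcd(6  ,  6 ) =6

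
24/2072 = 3/259 = 0.01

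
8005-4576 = 3429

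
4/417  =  4/417 = 0.01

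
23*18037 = 414851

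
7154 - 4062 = 3092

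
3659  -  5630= - 1971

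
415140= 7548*55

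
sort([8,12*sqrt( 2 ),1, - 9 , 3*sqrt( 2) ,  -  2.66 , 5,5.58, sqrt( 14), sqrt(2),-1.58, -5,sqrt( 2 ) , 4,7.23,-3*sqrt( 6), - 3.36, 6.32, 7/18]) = [ - 9 , - 3*sqrt (6 ), - 5, - 3.36, - 2.66, -1.58 , 7/18 , 1,sqrt( 2), sqrt( 2 ),sqrt( 14 ),4 , 3*sqrt(2), 5,5.58 , 6.32,7.23,8 , 12*sqrt( 2)]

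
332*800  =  265600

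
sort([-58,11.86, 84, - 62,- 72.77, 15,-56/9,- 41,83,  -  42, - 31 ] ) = [-72.77,-62,-58,-42, -41, -31, -56/9,11.86,15 , 83,84]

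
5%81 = 5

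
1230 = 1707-477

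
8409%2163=1920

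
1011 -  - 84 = 1095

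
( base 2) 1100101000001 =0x1941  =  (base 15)1db0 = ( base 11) 4948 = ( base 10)6465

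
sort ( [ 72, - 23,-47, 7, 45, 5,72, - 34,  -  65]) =[ - 65, - 47 , - 34 ,  -  23,5,  7,45, 72, 72] 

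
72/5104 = 9/638= 0.01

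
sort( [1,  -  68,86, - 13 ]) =[-68, - 13, 1, 86]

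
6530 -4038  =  2492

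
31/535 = 31/535 =0.06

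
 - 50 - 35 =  - 85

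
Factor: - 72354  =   - 2^1*3^1*31^1 * 389^1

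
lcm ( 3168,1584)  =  3168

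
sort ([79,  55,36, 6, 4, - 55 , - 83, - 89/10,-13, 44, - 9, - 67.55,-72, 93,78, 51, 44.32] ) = [ - 83,-72, - 67.55, - 55,-13, - 9, - 89/10,  4,6,36,44, 44.32, 51,55, 78,79, 93 ] 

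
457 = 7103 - 6646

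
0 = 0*10842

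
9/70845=3/23615 = 0.00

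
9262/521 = 9262/521  =  17.78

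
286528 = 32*8954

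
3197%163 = 100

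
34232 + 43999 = 78231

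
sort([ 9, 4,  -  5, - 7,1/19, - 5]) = [ - 7, - 5, - 5,1/19,4,9]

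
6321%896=49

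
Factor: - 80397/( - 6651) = 739^(-1)*8933^1 = 8933/739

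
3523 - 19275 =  - 15752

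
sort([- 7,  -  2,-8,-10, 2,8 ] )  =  [ - 10, - 8, - 7 ,-2,2, 8]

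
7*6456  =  45192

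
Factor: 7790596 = 2^2*11^1*59^1*3001^1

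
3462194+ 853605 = 4315799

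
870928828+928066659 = 1798995487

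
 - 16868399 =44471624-61340023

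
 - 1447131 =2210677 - 3657808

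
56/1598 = 28/799 = 0.04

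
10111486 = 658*15367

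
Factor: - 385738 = -2^1* 19^1*10151^1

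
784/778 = 392/389 = 1.01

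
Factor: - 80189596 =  - 2^2*20047399^1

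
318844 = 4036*79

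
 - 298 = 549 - 847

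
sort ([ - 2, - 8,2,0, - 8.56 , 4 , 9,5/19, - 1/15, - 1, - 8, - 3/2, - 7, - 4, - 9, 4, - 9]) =[ - 9, - 9, - 8.56, - 8, - 8, - 7, - 4, - 2, - 3/2, - 1, - 1/15, 0 , 5/19 , 2 , 4,4,9]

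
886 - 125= 761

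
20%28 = 20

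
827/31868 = 827/31868 = 0.03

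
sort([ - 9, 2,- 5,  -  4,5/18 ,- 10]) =[ - 10,-9 , - 5, - 4, 5/18, 2 ]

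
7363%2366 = 265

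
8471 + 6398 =14869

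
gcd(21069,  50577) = 3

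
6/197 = 6/197 = 0.03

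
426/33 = 12+10/11 = 12.91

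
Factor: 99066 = 2^1 * 3^1 * 11^1 * 19^1*79^1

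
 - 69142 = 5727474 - 5796616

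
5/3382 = 5/3382 = 0.00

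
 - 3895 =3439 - 7334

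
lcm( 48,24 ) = 48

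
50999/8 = 50999/8 = 6374.88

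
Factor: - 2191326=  - 2^1*3^1 * 521^1  *701^1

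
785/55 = 157/11 = 14.27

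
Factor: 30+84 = 2^1*3^1*19^1   =  114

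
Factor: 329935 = 5^1 *19^1*23^1*151^1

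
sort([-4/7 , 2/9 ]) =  [ - 4/7, 2/9]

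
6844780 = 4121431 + 2723349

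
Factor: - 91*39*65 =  - 230685 = -3^1*5^1 * 7^1*13^3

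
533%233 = 67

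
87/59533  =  87/59533 = 0.00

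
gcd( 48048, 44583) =231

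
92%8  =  4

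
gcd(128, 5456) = 16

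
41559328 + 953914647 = 995473975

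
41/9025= 41/9025=0.00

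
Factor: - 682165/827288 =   -  2^( -3)* 5^1*7^( - 1) * 17^(-1 )*157^1 = -785/952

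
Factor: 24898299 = 3^1*37^1*224309^1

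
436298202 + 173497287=609795489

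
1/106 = 1/106  =  0.01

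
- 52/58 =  -26/29 =-  0.90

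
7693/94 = 7693/94 = 81.84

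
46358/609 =76  +  74/609 = 76.12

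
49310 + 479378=528688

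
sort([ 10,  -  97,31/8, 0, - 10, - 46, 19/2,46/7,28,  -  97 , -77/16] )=[ - 97, - 97, - 46 ,-10, - 77/16,0,31/8, 46/7, 19/2,  10,28 ]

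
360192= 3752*96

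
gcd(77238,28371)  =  21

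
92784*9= 835056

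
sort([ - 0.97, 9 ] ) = [ - 0.97, 9 ] 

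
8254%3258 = 1738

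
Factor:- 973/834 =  - 7/6 = - 2^( - 1 )*3^(-1 )*7^1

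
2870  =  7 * 410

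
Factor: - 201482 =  - 2^1*100741^1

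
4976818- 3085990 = 1890828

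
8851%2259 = 2074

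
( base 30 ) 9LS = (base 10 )8758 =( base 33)81d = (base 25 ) E08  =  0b10001000110110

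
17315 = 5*3463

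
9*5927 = 53343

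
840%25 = 15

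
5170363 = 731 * 7073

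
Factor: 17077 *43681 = 745940437 = 11^2 * 19^2 * 17077^1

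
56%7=0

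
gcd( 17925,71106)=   3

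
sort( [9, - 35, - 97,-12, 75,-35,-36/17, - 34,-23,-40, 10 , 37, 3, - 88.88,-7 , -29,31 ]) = [-97, - 88.88,-40, - 35, - 35,-34, - 29,-23, - 12,-7, - 36/17,3,9 , 10, 31, 37, 75]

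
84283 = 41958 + 42325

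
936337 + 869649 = 1805986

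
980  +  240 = 1220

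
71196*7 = 498372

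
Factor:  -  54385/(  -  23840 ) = 2^(-5) * 73^1 = 73/32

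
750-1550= -800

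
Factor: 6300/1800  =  7/2= 2^( - 1)*7^1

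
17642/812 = 21 + 295/406=21.73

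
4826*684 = 3300984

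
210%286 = 210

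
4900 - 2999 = 1901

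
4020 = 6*670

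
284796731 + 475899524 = 760696255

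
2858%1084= 690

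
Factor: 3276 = 2^2 * 3^2 * 7^1  *  13^1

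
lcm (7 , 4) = 28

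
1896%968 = 928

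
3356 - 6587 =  - 3231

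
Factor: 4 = 2^2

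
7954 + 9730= 17684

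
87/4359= 29/1453  =  0.02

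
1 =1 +0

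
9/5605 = 9/5605 = 0.00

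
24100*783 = 18870300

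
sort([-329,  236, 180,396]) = [-329, 180,236,396]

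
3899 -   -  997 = 4896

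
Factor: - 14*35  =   - 2^1*5^1* 7^2 = -490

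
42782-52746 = -9964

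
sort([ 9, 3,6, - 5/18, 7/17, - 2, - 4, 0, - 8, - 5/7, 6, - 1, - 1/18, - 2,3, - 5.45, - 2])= [  -  8,-5.45, -4,-2, - 2, - 2,  -  1, - 5/7, - 5/18, - 1/18 , 0, 7/17,  3, 3, 6,6,  9 ] 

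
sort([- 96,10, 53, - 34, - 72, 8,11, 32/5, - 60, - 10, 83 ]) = [ - 96,- 72,-60, -34,-10,  32/5, 8, 10, 11,53, 83] 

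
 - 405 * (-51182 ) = 20728710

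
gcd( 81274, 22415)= 1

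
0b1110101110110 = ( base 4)1311312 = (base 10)7542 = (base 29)8s2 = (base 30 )8BC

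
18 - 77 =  - 59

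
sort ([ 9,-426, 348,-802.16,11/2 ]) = [ - 802.16, - 426 , 11/2, 9,  348]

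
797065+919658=1716723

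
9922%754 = 120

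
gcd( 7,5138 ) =7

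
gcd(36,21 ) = 3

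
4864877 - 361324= 4503553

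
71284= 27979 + 43305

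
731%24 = 11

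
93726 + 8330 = 102056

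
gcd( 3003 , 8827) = 91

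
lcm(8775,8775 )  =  8775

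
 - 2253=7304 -9557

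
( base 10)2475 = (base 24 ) 473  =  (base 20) 63f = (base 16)9AB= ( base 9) 3350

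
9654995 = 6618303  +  3036692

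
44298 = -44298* ( - 1) 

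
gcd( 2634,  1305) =3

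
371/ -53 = -7+0/1 = -7.00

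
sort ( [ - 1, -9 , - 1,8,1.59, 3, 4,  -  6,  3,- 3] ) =[ - 9, - 6 , - 3,-1, - 1, 1.59,3,3,4,8] 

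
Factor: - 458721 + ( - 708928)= - 7^1*166807^1 = - 1167649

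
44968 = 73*616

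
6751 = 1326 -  - 5425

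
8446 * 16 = 135136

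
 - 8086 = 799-8885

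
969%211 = 125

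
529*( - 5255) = - 2779895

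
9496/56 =169 + 4/7 = 169.57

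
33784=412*82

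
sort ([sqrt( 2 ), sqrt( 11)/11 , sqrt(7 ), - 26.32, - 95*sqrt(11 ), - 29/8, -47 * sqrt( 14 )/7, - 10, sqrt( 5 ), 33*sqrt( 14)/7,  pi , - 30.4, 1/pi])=[ - 95*sqrt(11), - 30.4, - 26.32, - 47 *sqrt( 14)/7, -10, - 29/8, sqrt(11) /11,1/pi, sqrt( 2), sqrt( 5), sqrt( 7), pi, 33*sqrt( 14) /7] 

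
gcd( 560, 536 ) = 8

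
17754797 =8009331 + 9745466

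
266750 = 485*550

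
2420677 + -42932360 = - 40511683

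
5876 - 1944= 3932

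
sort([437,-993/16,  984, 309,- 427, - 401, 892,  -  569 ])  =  [ - 569,-427, - 401, - 993/16,309, 437,892,984]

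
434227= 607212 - 172985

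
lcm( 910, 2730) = 2730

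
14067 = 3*4689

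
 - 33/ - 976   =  33/976 =0.03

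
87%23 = 18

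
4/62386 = 2/31193 = 0.00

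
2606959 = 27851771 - 25244812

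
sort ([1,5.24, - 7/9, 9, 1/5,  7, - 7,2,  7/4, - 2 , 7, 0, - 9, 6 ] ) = [-9, - 7, - 2 , - 7/9,  0,1/5 , 1, 7/4, 2, 5.24, 6,  7 , 7,9]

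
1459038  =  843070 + 615968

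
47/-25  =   - 47/25 = - 1.88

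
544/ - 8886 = -1+4171/4443 = - 0.06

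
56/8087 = 56/8087 = 0.01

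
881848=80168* 11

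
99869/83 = 1203 + 20/83 = 1203.24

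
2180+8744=10924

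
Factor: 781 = 11^1 * 71^1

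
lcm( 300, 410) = 12300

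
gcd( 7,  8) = 1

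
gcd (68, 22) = 2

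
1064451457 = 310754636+753696821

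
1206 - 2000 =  - 794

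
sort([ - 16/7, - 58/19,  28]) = [ - 58/19, - 16/7,  28]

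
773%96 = 5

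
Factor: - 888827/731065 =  - 5^ ( - 1 )*146213^( - 1)*888827^1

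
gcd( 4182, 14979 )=3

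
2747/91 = 30 + 17/91=30.19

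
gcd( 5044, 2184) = 52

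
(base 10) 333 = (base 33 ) A3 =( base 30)b3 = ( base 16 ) 14d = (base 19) HA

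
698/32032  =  349/16016 = 0.02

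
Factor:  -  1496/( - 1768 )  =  11^1*13^ (-1) =11/13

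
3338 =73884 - 70546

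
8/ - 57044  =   - 1+14259/14261 = - 0.00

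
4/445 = 4/445=   0.01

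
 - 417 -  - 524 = 107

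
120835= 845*143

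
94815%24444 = 21483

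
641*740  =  474340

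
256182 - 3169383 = -2913201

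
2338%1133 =72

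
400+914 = 1314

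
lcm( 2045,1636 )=8180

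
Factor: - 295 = -5^1 * 59^1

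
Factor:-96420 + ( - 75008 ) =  - 2^2*17^1*2521^1 = - 171428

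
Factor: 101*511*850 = 2^1 * 5^2*7^1*17^1*73^1*101^1 = 43869350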